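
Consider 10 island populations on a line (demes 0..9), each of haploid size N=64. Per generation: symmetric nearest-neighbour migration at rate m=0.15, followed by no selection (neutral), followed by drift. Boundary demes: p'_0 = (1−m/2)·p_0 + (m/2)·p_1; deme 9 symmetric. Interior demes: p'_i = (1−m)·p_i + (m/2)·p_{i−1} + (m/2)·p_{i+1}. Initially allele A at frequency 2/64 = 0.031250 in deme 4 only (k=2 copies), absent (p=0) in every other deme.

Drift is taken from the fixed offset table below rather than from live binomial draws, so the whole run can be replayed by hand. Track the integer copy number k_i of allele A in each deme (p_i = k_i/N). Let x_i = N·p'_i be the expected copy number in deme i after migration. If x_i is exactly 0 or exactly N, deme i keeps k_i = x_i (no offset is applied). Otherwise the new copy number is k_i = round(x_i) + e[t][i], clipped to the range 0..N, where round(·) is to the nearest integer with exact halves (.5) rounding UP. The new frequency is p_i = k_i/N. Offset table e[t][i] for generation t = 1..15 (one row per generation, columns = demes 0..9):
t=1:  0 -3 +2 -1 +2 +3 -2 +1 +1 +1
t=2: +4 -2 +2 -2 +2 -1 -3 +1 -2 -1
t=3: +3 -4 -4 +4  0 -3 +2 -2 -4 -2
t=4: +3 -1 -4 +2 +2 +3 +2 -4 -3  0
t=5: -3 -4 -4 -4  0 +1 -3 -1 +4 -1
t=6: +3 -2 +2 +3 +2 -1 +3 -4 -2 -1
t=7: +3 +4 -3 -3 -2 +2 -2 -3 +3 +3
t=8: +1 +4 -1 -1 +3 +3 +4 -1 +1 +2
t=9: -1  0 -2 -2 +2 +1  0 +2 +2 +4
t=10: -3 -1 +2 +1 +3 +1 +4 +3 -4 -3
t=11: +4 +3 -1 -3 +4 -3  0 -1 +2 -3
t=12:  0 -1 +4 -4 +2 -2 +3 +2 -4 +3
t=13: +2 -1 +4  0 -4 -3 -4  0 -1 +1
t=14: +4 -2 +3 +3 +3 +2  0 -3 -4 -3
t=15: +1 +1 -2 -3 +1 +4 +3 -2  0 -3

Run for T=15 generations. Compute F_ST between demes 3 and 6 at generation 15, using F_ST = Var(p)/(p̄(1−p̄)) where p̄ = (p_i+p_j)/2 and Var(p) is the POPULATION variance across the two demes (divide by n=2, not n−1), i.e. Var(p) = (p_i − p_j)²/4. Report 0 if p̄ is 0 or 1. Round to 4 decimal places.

0.0226

t=0: k=[0 0 0 0 2 0 0 0 0 0]
t=1: x=[0.0000 0.0000 0.0000 0.1500 1.7000 0.1500 0.0000 0.0000 0.0000 0.0000] k=[0 0 0 0 4 3 0 0 0 0]
t=2: x=[0.0000 0.0000 0.0000 0.3000 3.6250 2.8500 0.2250 0.0000 0.0000 0.0000] k=[0 0 0 0 6 2 0 0 0 0]
t=3: x=[0.0000 0.0000 0.0000 0.4500 5.2500 2.1500 0.1500 0.0000 0.0000 0.0000] k=[0 0 0 4 5 0 2 0 0 0]
t=4: x=[0.0000 0.0000 0.3000 3.7750 4.5500 0.5250 1.7000 0.1500 0.0000 0.0000] k=[0 0 0 6 7 4 4 0 0 0]
t=5: x=[0.0000 0.0000 0.4500 5.6250 6.7000 4.2250 3.7000 0.3000 0.0000 0.0000] k=[0 0 0 2 7 5 1 0 0 0]
t=6: x=[0.0000 0.0000 0.1500 2.2250 6.4750 4.8500 1.2250 0.0750 0.0000 0.0000] k=[0 0 2 5 8 4 4 0 0 0]
t=7: x=[0.0000 0.1500 2.0750 5.0000 7.4750 4.3000 3.7000 0.3000 0.0000 0.0000] k=[0 4 0 2 5 6 2 0 0 0]
t=8: x=[0.3000 3.4000 0.4500 2.0750 4.8500 5.6250 2.1500 0.1500 0.0000 0.0000] k=[1 7 0 1 8 9 6 0 0 0]
t=9: x=[1.4500 6.0250 0.6000 1.4500 7.5500 8.7000 5.7750 0.4500 0.0000 0.0000] k=[0 6 0 0 10 10 6 2 0 0]
t=10: x=[0.4500 5.1000 0.4500 0.7500 9.2500 9.7000 6.0000 2.1500 0.1500 0.0000] k=[0 4 2 2 12 11 10 5 0 0]
t=11: x=[0.3000 3.5500 2.1500 2.7500 11.1750 11.0000 9.7000 5.0000 0.3750 0.0000] k=[4 7 1 0 15 8 10 4 2 0]
t=12: x=[4.2250 6.3250 1.3750 1.2000 13.3500 8.6750 9.4000 4.3000 2.0000 0.1500] k=[4 5 5 0 15 7 12 6 0 3]
t=13: x=[4.0750 4.9250 4.6250 1.5000 13.2750 7.9750 11.1750 6.0000 0.6750 2.7750] k=[6 4 9 2 9 5 7 6 0 4]
t=14: x=[5.8500 4.5250 8.1000 3.0500 8.1750 5.4500 6.7750 5.6250 0.7500 3.7000] k=[10 3 11 6 11 7 7 3 0 1]
t=15: x=[9.4750 4.1250 10.0250 6.7500 10.3250 7.3000 6.7000 3.0750 0.3000 0.9250] k=[10 5 8 4 11 11 10 1 0 0]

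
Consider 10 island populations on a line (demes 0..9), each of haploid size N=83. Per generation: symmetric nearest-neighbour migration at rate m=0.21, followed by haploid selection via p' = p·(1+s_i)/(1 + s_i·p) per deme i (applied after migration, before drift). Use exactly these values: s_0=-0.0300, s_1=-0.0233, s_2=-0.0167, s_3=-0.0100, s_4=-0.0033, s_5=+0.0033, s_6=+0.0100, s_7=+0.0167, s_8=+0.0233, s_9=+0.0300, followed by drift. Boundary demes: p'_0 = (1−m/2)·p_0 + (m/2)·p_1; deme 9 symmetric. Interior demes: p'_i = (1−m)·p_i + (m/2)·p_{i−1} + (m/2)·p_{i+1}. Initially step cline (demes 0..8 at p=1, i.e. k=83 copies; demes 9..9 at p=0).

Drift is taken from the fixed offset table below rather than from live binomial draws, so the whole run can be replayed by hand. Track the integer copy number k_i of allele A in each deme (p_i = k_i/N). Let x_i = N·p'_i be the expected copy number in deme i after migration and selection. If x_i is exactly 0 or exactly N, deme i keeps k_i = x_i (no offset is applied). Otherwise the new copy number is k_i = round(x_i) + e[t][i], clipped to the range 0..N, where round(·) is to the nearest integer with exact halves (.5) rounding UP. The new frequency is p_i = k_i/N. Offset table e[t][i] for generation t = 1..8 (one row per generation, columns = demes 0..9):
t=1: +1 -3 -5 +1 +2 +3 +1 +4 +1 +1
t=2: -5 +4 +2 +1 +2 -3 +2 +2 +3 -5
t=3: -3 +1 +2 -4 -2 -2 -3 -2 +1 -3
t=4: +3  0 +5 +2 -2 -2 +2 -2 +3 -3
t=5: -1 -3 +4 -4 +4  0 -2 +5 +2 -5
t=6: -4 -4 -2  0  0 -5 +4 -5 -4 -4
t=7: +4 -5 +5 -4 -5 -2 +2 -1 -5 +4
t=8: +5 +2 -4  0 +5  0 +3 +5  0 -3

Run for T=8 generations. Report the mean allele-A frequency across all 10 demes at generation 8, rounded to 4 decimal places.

t=0: k=[83 83 83 83 83 83 83 83 83 0]
t=1: x=[83.0000 83.0000 83.0000 83.0000 83.0000 83.0000 83.0000 83.0000 74.4630 8.9483] k=[83 83 83 83 83 83 83 83 75 10]
t=2: x=[83.0000 83.0000 83.0000 83.0000 83.0000 83.0000 83.0000 82.1737 69.2808 17.2250] k=[83 83 83 83 83 83 83 83 72 12]
t=3: x=[83.0000 83.0000 83.0000 83.0000 83.0000 83.0000 83.0000 81.8637 67.1524 18.7251] k=[83 83 83 83 83 83 83 80 68 16]
t=4: x=[83.0000 83.0000 83.0000 83.0000 83.0000 83.0000 82.6881 79.1168 64.1378 21.9337] k=[83 83 83 83 83 83 83 77 67 19]
t=5: x=[83.0000 83.0000 83.0000 83.0000 83.0000 83.0000 82.3762 76.6774 63.3574 24.5479] k=[83 83 83 83 83 83 80 82 65 20]
t=6: x=[83.0000 83.0000 83.0000 83.0000 83.0000 82.6860 80.5488 80.0524 62.4186 25.2412] k=[83 83 83 83 83 78 83 75 58 21]
t=7: x=[83.0000 83.0000 83.0000 83.0000 82.4733 79.0624 81.6483 74.1863 56.3187 25.4031] k=[83 83 83 83 77 77 83 73 51 29]
t=8: x=[83.0000 83.0000 83.0000 82.3637 77.6134 77.6465 81.3363 71.9002 51.4517 31.8884] k=[83 83 83 82 83 78 83 77 51 29]

0.8819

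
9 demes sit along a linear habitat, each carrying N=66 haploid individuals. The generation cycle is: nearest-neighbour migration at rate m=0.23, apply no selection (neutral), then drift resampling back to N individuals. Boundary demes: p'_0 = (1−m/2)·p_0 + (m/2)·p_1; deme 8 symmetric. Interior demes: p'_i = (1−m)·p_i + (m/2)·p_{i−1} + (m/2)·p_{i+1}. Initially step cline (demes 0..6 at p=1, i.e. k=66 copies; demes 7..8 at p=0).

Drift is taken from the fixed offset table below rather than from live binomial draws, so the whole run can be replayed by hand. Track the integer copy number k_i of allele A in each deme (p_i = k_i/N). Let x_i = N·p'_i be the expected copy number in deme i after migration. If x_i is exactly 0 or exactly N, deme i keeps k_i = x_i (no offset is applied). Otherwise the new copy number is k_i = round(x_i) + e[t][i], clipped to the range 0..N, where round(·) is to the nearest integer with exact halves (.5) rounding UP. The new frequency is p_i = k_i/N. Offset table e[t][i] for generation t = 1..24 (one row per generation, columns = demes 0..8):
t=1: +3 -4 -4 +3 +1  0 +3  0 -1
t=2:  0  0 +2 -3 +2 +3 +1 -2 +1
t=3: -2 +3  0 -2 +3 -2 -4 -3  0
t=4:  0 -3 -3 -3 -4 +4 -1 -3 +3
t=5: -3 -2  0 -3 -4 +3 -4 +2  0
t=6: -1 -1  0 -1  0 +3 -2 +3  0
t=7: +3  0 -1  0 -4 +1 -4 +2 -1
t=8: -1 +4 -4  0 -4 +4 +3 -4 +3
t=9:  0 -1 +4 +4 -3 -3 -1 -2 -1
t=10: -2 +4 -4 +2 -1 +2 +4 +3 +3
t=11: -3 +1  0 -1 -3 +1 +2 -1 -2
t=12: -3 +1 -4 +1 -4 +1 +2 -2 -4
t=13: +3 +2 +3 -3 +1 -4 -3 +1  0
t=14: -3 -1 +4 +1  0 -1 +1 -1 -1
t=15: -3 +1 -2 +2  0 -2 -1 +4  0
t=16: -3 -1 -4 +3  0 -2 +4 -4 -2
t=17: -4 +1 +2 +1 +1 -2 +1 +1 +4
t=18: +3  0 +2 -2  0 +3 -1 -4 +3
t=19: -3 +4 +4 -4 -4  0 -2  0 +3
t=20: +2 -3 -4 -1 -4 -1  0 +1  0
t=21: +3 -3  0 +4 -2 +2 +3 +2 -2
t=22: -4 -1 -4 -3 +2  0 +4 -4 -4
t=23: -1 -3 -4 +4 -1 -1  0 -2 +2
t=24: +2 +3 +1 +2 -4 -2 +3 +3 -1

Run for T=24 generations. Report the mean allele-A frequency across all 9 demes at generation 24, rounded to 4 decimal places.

t=0: k=[66 66 66 66 66 66 66 0 0]
t=1: x=[66.0000 66.0000 66.0000 66.0000 66.0000 66.0000 58.4100 7.5900 0.0000] k=[66 66 66 66 66 66 61 8 0]
t=2: x=[66.0000 66.0000 66.0000 66.0000 66.0000 65.4250 55.4800 13.1750 0.9200] k=[66 66 66 66 66 66 56 11 2]
t=3: x=[66.0000 66.0000 66.0000 66.0000 66.0000 64.8500 51.9750 15.1400 3.0350] k=[66 66 66 66 66 63 48 12 3]
t=4: x=[66.0000 66.0000 66.0000 66.0000 65.6550 61.6200 45.5850 15.1050 4.0350] k=[66 66 66 66 62 66 45 12 7]
t=5: x=[66.0000 66.0000 66.0000 65.5400 62.9200 63.1250 43.6200 15.2200 7.5750] k=[66 66 66 63 59 66 40 17 8]
t=6: x=[66.0000 66.0000 65.6550 62.8850 60.2650 62.2050 40.3450 18.6100 9.0350] k=[66 66 66 62 60 65 38 22 9]
t=7: x=[66.0000 66.0000 65.5400 62.2300 60.8050 61.3200 39.2650 22.3450 10.4950] k=[66 66 65 62 57 62 35 24 9]
t=8: x=[66.0000 65.8850 64.7700 61.7700 58.1500 58.3200 36.8400 23.5400 10.7250] k=[66 66 61 62 54 62 40 20 14]
t=9: x=[66.0000 65.4250 61.6900 60.9650 55.8400 58.5500 40.2300 21.6100 14.6900] k=[66 64 66 65 53 56 39 20 14]
t=10: x=[65.7700 64.4600 65.6550 63.7350 54.7250 53.7000 38.7700 21.4950 14.6900] k=[64 66 62 66 54 56 43 24 18]
t=11: x=[64.2300 65.3100 62.9200 64.1600 55.6100 54.2750 42.3100 25.4950 18.6900] k=[61 66 63 63 53 55 44 24 17]
t=12: x=[61.5750 65.0800 63.3450 61.8500 54.3800 53.5050 42.9650 25.4950 17.8050] k=[59 66 59 63 50 55 45 23 14]
t=13: x=[59.8050 64.3900 60.2650 61.0450 52.0700 53.2750 43.6200 24.4950 15.0350] k=[63 66 63 58 53 49 41 25 15]
t=14: x=[63.3450 65.3100 62.7700 58.0000 53.1150 48.5400 40.0800 25.6900 16.1500] k=[60 64 66 59 53 48 41 25 15]
t=15: x=[60.4600 63.7700 64.9650 59.1150 53.1150 47.7700 39.9650 25.6900 16.1500] k=[57 65 63 61 53 46 39 30 16]
t=16: x=[57.9200 63.8500 63.0000 60.3100 53.1150 46.0000 38.7700 29.4250 17.6100] k=[55 63 59 63 53 44 43 25 16]
t=17: x=[55.9200 61.6200 59.9200 61.3900 53.1150 44.9200 41.0450 26.0350 17.0350] k=[52 63 62 62 54 43 42 27 21]
t=18: x=[53.2650 61.6200 62.1150 61.0800 53.6550 44.1500 40.3900 28.0350 21.6900] k=[56 62 64 59 54 47 39 24 25]
t=19: x=[56.6900 61.5400 63.1950 59.0000 53.7700 46.8850 38.1950 25.8400 24.8850] k=[54 66 66 55 50 47 36 26 28]
t=20: x=[55.3800 64.6200 64.7350 55.6900 50.2300 46.0800 36.1150 27.3800 27.7700] k=[57 62 61 55 46 45 36 28 28]
t=21: x=[57.5750 61.3100 60.4250 54.6550 46.9200 44.0800 36.1150 28.9200 28.0000] k=[61 58 60 59 45 46 39 31 26]
t=22: x=[60.6550 58.5750 59.6550 57.5050 46.7250 45.0800 38.8850 31.3450 26.5750] k=[57 58 56 55 49 45 43 27 23]
t=23: x=[57.1150 57.6550 56.1150 54.4250 49.2300 45.2300 41.3900 28.3800 23.4600] k=[56 55 52 58 48 44 41 26 25]
t=24: x=[55.8850 54.7700 53.0350 56.1600 48.6900 44.1150 39.6200 27.6100 25.1150] k=[58 58 54 58 45 42 43 31 24]

0.6953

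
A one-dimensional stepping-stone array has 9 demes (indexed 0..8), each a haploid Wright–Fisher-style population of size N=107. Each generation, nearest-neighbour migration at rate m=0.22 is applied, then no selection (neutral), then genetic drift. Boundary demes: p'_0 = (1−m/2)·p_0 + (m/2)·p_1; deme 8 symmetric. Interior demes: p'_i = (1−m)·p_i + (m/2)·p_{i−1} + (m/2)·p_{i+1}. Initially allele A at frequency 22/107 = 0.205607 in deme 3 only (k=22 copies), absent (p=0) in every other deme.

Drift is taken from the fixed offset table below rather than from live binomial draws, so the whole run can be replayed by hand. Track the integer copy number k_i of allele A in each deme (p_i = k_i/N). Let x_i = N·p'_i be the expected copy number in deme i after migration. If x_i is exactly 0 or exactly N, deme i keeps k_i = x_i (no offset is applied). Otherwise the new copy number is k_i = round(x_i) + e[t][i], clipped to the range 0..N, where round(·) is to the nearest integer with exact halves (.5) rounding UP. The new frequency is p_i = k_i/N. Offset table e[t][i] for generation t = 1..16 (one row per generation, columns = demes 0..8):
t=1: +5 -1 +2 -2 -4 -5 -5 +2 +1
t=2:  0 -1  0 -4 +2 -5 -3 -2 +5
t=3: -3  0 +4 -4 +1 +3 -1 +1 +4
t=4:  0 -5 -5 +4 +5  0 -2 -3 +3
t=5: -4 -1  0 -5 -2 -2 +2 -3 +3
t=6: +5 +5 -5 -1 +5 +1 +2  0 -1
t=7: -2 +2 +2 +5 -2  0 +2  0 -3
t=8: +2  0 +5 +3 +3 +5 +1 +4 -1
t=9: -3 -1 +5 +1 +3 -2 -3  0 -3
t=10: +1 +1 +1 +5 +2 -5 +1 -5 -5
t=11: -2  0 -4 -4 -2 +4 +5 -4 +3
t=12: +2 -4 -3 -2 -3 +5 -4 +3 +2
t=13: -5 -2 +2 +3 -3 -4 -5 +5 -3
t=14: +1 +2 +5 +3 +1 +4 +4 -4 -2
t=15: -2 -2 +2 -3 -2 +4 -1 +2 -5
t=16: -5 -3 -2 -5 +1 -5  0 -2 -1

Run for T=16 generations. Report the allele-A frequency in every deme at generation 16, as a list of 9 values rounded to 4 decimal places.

t=0: k=[0 0 0 22 0 0 0 0 0]
t=1: x=[0.0000 0.0000 2.4200 17.1600 2.4200 0.0000 0.0000 0.0000 0.0000] k=[0 0 4 15 0 0 0 0 0]
t=2: x=[0.0000 0.4400 4.7700 12.1400 1.6500 0.0000 0.0000 0.0000 0.0000] k=[0 0 5 8 4 0 0 0 0]
t=3: x=[0.0000 0.5500 4.7800 7.2300 4.0000 0.4400 0.0000 0.0000 0.0000] k=[0 1 9 3 5 3 0 0 0]
t=4: x=[0.1100 1.7700 7.4600 3.8800 4.5600 2.8900 0.3300 0.0000 0.0000] k=[0 0 2 8 10 3 0 0 0]
t=5: x=[0.0000 0.2200 2.4400 7.5600 9.0100 3.4400 0.3300 0.0000 0.0000] k=[0 0 2 3 7 1 2 0 0]
t=6: x=[0.0000 0.2200 1.8900 3.3300 5.9000 1.7700 1.6700 0.2200 0.0000] k=[0 5 0 2 11 3 4 0 0]
t=7: x=[0.5500 3.9000 0.7700 2.7700 9.1300 3.9900 3.4500 0.4400 0.0000] k=[0 6 3 8 7 4 5 0 0]
t=8: x=[0.6600 5.0100 3.8800 7.3400 6.7800 4.4400 4.3400 0.5500 0.0000] k=[3 5 9 10 10 9 5 5 0]
t=9: x=[3.2200 5.2200 8.6700 9.8900 9.8900 8.6700 5.4400 4.4500 0.5500] k=[0 4 14 11 13 7 2 4 0]
t=10: x=[0.4400 4.6600 12.5700 11.5500 12.1200 7.1100 2.7700 3.3400 0.4400] k=[1 6 14 17 14 2 4 0 0]
t=11: x=[1.5500 6.3300 13.4500 16.3400 13.0100 3.5400 3.3400 0.4400 0.0000] k=[0 6 9 12 11 8 8 0 0]
t=12: x=[0.6600 5.6700 9.0000 11.5600 10.7800 8.3300 7.1200 0.8800 0.0000] k=[3 2 6 10 8 13 3 4 0]
t=13: x=[2.8900 2.5500 6.0000 9.3400 8.7700 11.3500 4.2100 3.4500 0.4400] k=[0 1 8 12 6 7 0 8 0]
t=14: x=[0.1100 1.6600 7.6700 10.9000 6.7700 6.1200 1.6500 6.2400 0.8800] k=[1 4 13 14 8 10 6 2 0]
t=15: x=[1.3300 4.6600 12.1200 13.2300 8.8800 9.3400 6.0000 2.2200 0.2200] k=[0 3 14 10 7 13 5 4 0]
t=16: x=[0.3300 3.8800 12.3500 10.1100 7.9900 11.4600 5.7700 3.6700 0.4400] k=[0 1 10 5 9 6 6 2 0]

[0.0000, 0.0093, 0.0935, 0.0467, 0.0841, 0.0561, 0.0561, 0.0187, 0.0000]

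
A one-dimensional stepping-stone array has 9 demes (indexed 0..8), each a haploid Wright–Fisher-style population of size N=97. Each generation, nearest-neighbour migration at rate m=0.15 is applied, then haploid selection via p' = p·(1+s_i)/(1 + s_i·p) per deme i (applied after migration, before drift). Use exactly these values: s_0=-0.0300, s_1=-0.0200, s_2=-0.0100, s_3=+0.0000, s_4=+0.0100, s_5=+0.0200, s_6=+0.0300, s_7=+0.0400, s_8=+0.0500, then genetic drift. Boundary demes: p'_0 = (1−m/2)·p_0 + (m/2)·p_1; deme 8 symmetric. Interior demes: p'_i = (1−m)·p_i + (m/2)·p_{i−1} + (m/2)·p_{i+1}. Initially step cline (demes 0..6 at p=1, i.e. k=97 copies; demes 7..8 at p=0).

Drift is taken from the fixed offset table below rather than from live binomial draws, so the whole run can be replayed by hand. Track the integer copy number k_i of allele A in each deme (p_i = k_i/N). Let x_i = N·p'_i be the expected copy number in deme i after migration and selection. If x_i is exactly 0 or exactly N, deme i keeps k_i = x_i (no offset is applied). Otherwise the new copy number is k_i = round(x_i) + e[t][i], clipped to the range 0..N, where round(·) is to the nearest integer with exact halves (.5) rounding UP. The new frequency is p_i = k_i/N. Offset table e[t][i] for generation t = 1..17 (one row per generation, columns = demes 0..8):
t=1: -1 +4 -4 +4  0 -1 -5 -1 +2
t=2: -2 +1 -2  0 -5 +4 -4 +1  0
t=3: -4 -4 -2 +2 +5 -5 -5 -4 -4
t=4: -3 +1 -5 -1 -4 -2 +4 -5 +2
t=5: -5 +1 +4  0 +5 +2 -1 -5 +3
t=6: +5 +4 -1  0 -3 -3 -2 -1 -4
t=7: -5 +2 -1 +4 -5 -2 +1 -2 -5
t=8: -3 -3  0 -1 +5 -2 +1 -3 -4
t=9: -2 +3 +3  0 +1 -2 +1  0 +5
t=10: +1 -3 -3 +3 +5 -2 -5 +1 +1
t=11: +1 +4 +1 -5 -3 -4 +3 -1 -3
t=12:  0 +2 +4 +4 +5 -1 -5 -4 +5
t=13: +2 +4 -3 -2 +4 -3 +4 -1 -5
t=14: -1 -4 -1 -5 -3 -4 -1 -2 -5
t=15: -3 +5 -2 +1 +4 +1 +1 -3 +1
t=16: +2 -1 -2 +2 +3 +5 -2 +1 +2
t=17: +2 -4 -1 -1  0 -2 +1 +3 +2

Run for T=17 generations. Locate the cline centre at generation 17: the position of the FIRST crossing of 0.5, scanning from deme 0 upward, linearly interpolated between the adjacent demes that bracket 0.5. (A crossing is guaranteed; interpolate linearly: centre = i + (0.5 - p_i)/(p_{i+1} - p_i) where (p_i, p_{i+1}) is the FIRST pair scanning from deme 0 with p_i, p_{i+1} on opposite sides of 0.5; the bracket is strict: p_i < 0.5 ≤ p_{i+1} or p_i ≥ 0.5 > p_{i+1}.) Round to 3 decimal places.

6.196

t=0: k=[97 97 97 97 97 97 97 0 0]
t=1: x=[97.0000 97.0000 97.0000 97.0000 97.0000 97.0000 89.9214 7.5434 0.0000] k=[97 97 97 97 97 97 85 7 0]
t=2: x=[97.0000 97.0000 97.0000 97.0000 97.0000 96.1175 80.4595 12.7532 0.5511] k=[97 97 97 97 97 97 76 14 1]
t=3: x=[97.0000 97.0000 97.0000 97.0000 97.0000 95.4554 73.4560 18.2490 2.0716] k=[97 97 97 97 97 90 68 14 0]
t=4: x=[97.0000 97.0000 97.0000 97.0000 96.4802 89.0212 66.2244 17.5569 1.1019] k=[97 97 97 97 92 87 70 13 3]
t=5: x=[97.0000 97.0000 97.0000 96.6250 92.0470 86.2901 67.6090 17.0697 3.9299] k=[97 97 97 97 97 88 67 12 7]
t=6: x=[97.0000 97.0000 97.0000 97.0000 96.3316 87.2747 65.0861 16.2743 7.7144] k=[97 97 97 97 93 84 63 15 4]
t=7: x=[97.0000 97.0000 97.0000 96.7000 92.6664 83.3342 61.6418 18.3515 5.0537] k=[97 97 97 97 88 81 63 16 0]
t=8: x=[97.0000 97.0000 97.0000 96.3250 88.2297 80.4486 61.4930 18.9151 1.2592] k=[97 97 97 95 93 78 62 16 0]
t=9: x=[97.0000 97.0000 96.8485 95.0000 92.0718 78.2266 60.4259 18.8382 1.2592] k=[97 97 97 95 93 76 61 19 6]
t=10: x=[97.0000 97.0000 96.8485 95.0000 91.9231 76.4723 59.6561 21.8314 7.2975] k=[97 97 94 97 97 74 55 23 8]
t=11: x=[97.0000 96.7704 94.4249 96.7750 95.2918 74.6425 54.7313 24.9958 9.5364] k=[97 97 95 92 92 71 58 24 7]
t=12: x=[97.0000 96.8469 94.9045 92.2250 90.4857 71.9695 57.1209 26.0149 8.6518] k=[97 97 97 96 95 71 52 22 14]
t=13: x=[97.0000 97.0000 96.9242 96.0000 93.3105 71.7466 51.8890 24.3584 15.2155] k=[97 97 94 94 97 69 56 23 10]
t=14: x=[97.0000 96.7704 94.1978 94.2250 94.6975 70.5080 55.2045 25.2251 11.4589] k=[97 93 93 89 92 67 54 23 6]
t=15: x=[96.6908 93.2274 92.6585 89.5250 89.9652 68.3018 53.3606 24.7664 7.6102] k=[94 97 91 91 94 69 54 22 9]
t=16: x=[94.1417 96.3113 91.3972 91.2250 91.9479 70.1363 53.4354 24.1289 10.4202] k=[96 95 89 93 95 75 51 25 12]
t=17: x=[95.8921 94.5777 89.6823 92.8500 93.3848 75.0383 51.5646 26.7277 13.5332] k=[97 91 89 92 93 73 53 30 16]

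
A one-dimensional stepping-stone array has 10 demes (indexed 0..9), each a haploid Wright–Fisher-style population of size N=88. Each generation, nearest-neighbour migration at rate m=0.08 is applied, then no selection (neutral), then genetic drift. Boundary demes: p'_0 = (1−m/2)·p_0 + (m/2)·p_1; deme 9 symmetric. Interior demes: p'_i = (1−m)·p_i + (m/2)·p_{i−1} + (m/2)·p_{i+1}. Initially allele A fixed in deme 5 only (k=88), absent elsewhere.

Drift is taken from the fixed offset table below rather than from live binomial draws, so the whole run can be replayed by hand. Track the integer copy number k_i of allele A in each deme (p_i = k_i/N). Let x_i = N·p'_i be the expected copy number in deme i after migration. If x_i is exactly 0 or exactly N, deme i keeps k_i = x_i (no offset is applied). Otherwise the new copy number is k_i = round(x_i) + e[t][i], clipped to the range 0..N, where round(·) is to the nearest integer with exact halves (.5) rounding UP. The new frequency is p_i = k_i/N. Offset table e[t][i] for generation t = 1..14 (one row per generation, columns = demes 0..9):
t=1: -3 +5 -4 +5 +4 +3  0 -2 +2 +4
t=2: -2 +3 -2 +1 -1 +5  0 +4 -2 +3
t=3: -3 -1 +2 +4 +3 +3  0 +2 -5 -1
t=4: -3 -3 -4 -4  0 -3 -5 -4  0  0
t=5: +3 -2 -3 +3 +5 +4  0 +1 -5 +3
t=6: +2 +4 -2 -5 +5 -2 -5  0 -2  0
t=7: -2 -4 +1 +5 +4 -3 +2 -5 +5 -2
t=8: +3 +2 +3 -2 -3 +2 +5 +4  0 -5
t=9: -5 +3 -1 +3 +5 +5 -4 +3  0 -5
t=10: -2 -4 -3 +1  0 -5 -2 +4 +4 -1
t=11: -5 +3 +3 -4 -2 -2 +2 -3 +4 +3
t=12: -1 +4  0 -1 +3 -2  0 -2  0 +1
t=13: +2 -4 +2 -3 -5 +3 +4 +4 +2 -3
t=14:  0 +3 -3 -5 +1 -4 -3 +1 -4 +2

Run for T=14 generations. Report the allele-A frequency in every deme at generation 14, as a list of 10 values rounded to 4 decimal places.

[0.0227, 0.0795, 0.0341, 0.0227, 0.3523, 0.4545, 0.2273, 0.1477, 0.0909, 0.0341]

t=0: k=[0 0 0 0 0 88 0 0 0 0]
t=1: x=[0.0000 0.0000 0.0000 0.0000 3.5200 80.9600 3.5200 0.0000 0.0000 0.0000] k=[0 0 0 0 8 84 4 0 0 0]
t=2: x=[0.0000 0.0000 0.0000 0.3200 10.7200 77.7600 7.0400 0.1600 0.0000 0.0000] k=[0 0 0 1 10 83 7 4 0 0]
t=3: x=[0.0000 0.0000 0.0400 1.3200 12.5600 77.0400 9.9200 3.9600 0.1600 0.0000] k=[0 0 2 5 16 80 10 6 0 0]
t=4: x=[0.0000 0.0800 2.0400 5.3200 18.1200 74.6400 12.6400 5.9200 0.2400 0.0000] k=[0 0 0 1 18 72 8 2 0 0]
t=5: x=[0.0000 0.0000 0.0400 1.6400 19.4800 67.2800 10.3200 2.1600 0.0800 0.0000] k=[0 0 0 5 24 71 10 3 0 0]
t=6: x=[0.0000 0.0000 0.2000 5.5600 25.1200 66.6800 12.1600 3.1600 0.1200 0.0000] k=[0 0 0 1 30 65 7 3 0 0]
t=7: x=[0.0000 0.0000 0.0400 2.1200 30.2400 61.2800 9.1600 3.0400 0.1200 0.0000] k=[0 0 1 7 34 58 11 0 5 0]
t=8: x=[0.0000 0.0400 1.2000 7.8400 33.8800 55.1600 12.4400 0.6400 4.6000 0.2000] k=[0 2 4 6 31 57 17 5 5 0]
t=9: x=[0.0800 2.0000 4.0000 6.9200 31.0400 54.3600 18.1200 5.4800 4.8000 0.2000] k=[0 5 3 10 36 59 14 8 5 0]
t=10: x=[0.2000 4.7200 3.3600 10.7600 35.8800 56.2800 15.5600 8.1200 4.9200 0.2000] k=[0 1 0 12 36 51 14 12 9 0]
t=11: x=[0.0400 0.9200 0.5200 12.4800 35.6400 48.9200 15.4000 11.9600 8.7600 0.3600] k=[0 4 4 8 34 47 17 9 13 3]
t=12: x=[0.1600 3.8400 4.1600 8.8800 33.4800 45.2800 17.8800 9.4800 12.4400 3.4000] k=[0 8 4 8 36 43 18 7 12 4]
t=13: x=[0.3200 7.5200 4.3200 8.9600 35.1600 41.7200 18.5600 7.6400 11.4800 4.3200] k=[2 4 6 6 30 45 23 12 13 1]
t=14: x=[2.0800 4.0000 5.9200 6.9600 29.6400 43.5200 23.4400 12.4800 12.4800 1.4800] k=[2 7 3 2 31 40 20 13 8 3]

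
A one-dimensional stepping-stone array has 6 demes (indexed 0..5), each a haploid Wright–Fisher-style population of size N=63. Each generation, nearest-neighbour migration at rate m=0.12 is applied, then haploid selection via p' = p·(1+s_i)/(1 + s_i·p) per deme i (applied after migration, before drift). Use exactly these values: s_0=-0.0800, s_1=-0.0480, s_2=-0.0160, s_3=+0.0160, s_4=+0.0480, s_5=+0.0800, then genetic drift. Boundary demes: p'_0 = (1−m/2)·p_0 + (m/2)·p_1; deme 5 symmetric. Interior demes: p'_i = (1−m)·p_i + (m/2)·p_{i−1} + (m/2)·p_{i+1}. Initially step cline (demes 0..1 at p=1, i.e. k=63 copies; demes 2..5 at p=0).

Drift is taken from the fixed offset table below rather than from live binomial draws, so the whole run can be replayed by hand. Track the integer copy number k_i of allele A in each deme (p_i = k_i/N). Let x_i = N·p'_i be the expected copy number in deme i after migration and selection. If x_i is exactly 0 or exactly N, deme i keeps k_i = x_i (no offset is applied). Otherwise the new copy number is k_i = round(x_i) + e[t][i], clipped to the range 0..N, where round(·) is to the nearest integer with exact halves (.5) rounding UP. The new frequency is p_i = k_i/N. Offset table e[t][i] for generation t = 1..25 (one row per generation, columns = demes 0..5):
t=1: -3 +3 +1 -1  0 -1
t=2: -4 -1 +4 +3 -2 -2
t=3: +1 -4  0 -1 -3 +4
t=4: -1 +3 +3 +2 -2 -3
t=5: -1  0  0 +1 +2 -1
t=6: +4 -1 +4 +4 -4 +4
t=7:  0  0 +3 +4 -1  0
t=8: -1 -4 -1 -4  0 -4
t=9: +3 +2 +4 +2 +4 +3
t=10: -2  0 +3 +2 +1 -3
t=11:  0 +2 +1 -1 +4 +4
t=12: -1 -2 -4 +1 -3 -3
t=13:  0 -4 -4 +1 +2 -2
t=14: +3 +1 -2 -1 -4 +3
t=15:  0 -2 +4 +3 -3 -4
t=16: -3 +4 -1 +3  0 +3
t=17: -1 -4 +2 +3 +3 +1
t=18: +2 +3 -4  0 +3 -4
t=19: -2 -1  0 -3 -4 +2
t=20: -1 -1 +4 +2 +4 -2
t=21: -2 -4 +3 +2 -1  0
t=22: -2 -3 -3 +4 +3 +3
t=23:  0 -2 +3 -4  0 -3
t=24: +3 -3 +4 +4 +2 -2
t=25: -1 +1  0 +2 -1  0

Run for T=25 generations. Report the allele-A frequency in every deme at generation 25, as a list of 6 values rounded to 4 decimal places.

t=0: k=[63 63 0 0 0 0]
t=1: x=[63.0000 59.0414 3.7231 0.0000 0.0000 0.0000] k=[63 62 5 0 0 0]
t=2: x=[62.9348 58.4361 8.0066 0.3048 0.0000 0.0000] k=[59 57 12 3 0 0]
t=3: x=[58.5471 54.0489 13.9837 3.4108 0.1886 0.0000] k=[60 50 14 2 0 0]
t=4: x=[59.1063 47.8820 15.2528 2.6399 0.1257 0.0000] k=[58 51 18 5 0 0]
t=5: x=[57.1524 48.9092 18.9854 5.5599 0.3143 0.0000] k=[56 49 19 7 2 0]
t=6: x=[55.0165 47.0410 19.8600 7.5245 2.2809 0.1296] k=[59 46 24 12 0 4]
t=7: x=[57.8384 44.8307 24.3586 12.1550 1.0053 4.0415] k=[58 45 27 16 0 4]
t=8: x=[56.7671 44.0548 27.1705 15.8879 1.2565 4.0415] k=[56 40 26 12 1 0]
t=9: x=[54.4419 39.3986 25.7541 12.3367 1.6748 0.0648] k=[57 41 30 14 6 3]
t=10: x=[55.5068 40.5950 29.4469 14.6578 6.5709 3.4206] k=[54 41 32 17 8 0]
t=11: x=[52.5112 40.5341 31.3860 17.5603 8.3953 0.5181] k=[53 43 32 17 12 5]
t=12: x=[51.6444 42.2615 31.5060 17.8020 12.3386 5.8136] k=[51 40 28 19 9 3]
t=13: x=[49.4755 39.2162 27.9290 19.1509 9.6158 3.6134] k=[49 35 24 20 12 2]
t=14: x=[47.1933 34.4138 24.1792 19.9759 12.3386 2.7988] k=[50 35 22 19 8 6]
t=15: x=[48.1757 34.3535 22.3668 18.7282 8.8921 6.5586] k=[48 32 26 22 6 3]
t=16: x=[46.0261 31.8257 25.8737 21.5043 7.0689 3.4206] k=[43 36 25 25 7 6]
t=17: x=[41.4128 34.9970 25.4151 24.1560 8.3539 6.4948] k=[40 31 27 27 11 7]
t=18: x=[38.2182 30.5256 26.9909 26.2828 12.1739 7.7480] k=[40 34 23 26 15 4]
t=19: x=[38.4018 32.9279 23.6015 25.4003 15.5424 5.0032] k=[36 32 24 22 12 7]
t=20: x=[34.4642 30.9853 24.1195 21.7455 12.7707 7.8116] k=[33 30 28 24 17 6]
t=21: x=[31.5075 29.2879 27.6296 24.0556 17.3430 7.1325] k=[30 25 31 26 16 7]
t=22: x=[28.3949 24.9154 30.0864 25.9419 16.6274 8.0660] k=[26 22 27 30 20 11]
t=23: x=[24.5006 21.8330 26.6317 29.4688 20.7064 12.2832] k=[25 20 30 25 21 9]
t=24: x=[23.4598 20.2188 28.8476 25.2999 21.1739 10.3696] k=[26 17 33 29 23 8]
t=25: x=[24.2058 17.8638 31.5460 29.1284 23.1421 9.5046] k=[23 19 32 31 22 10]

[0.3651, 0.3016, 0.5079, 0.4921, 0.3492, 0.1587]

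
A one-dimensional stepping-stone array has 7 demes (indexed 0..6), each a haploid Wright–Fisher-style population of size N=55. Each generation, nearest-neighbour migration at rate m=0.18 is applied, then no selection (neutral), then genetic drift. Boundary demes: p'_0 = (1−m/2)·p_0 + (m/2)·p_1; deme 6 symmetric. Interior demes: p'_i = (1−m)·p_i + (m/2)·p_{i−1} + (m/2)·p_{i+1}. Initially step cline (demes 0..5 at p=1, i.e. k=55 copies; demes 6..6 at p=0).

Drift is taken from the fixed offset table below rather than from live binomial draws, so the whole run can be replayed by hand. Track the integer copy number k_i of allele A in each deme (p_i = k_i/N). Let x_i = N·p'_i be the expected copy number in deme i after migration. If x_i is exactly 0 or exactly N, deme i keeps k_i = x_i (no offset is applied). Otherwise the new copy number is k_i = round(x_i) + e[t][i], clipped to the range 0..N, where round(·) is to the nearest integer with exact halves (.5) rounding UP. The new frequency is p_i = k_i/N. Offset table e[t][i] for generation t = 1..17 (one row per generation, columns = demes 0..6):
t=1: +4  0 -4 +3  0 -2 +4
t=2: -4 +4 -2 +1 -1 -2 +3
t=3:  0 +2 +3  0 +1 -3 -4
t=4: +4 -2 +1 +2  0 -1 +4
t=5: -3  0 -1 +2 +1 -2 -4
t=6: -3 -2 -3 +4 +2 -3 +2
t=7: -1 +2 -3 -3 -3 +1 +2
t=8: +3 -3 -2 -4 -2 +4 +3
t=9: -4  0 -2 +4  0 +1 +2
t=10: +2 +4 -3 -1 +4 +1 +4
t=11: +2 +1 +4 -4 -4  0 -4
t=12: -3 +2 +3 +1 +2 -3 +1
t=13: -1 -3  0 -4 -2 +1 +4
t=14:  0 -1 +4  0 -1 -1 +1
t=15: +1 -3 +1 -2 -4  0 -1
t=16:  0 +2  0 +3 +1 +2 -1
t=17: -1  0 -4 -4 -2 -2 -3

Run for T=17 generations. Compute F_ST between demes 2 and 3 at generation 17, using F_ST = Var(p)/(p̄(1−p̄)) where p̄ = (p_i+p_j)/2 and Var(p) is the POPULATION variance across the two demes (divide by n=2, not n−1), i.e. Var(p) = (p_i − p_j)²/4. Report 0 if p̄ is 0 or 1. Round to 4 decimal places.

t=0: k=[55 55 55 55 55 55 0]
t=1: x=[55.0000 55.0000 55.0000 55.0000 55.0000 50.0500 4.9500] k=[55 55 55 55 55 48 9]
t=2: x=[55.0000 55.0000 55.0000 55.0000 54.3700 45.1200 12.5100] k=[55 55 55 55 53 43 16]
t=3: x=[55.0000 55.0000 55.0000 54.8200 52.2800 41.4700 18.4300] k=[55 55 55 55 53 38 14]
t=4: x=[55.0000 55.0000 55.0000 54.8200 51.8300 37.1900 16.1600] k=[55 55 55 55 52 36 20]
t=5: x=[55.0000 55.0000 55.0000 54.7300 50.8300 36.0000 21.4400] k=[55 55 55 55 52 34 17]
t=6: x=[55.0000 55.0000 55.0000 54.7300 50.6500 34.0900 18.5300] k=[55 55 55 55 53 31 21]
t=7: x=[55.0000 55.0000 55.0000 54.8200 51.2000 32.0800 21.9000] k=[55 55 55 52 48 33 24]
t=8: x=[55.0000 55.0000 54.7300 51.9100 47.0100 33.5400 24.8100] k=[55 55 53 48 45 38 28]
t=9: x=[55.0000 54.8200 52.7300 48.1800 44.6400 37.7300 28.9000] k=[55 55 51 52 45 39 31]
t=10: x=[55.0000 54.6400 51.4500 51.2800 45.0900 38.8200 31.7200] k=[55 55 48 50 49 40 36]
t=11: x=[55.0000 54.3700 48.8100 49.7300 48.2800 40.4500 36.3600] k=[55 55 53 46 44 40 32]
t=12: x=[55.0000 54.8200 52.5500 46.4500 43.8200 39.6400 32.7200] k=[55 55 55 47 46 37 34]
t=13: x=[55.0000 55.0000 54.2800 47.6300 45.2800 37.5400 34.2700] k=[55 55 54 44 43 39 38]
t=14: x=[55.0000 54.9100 53.1900 44.8100 42.7300 39.2700 38.0900] k=[55 54 55 45 42 38 39]
t=15: x=[54.9100 54.1800 54.0100 45.6300 41.9100 38.4500 38.9100] k=[55 51 55 44 38 38 38]
t=16: x=[54.6400 51.7200 53.6500 44.4500 38.5400 38.0000 38.0000] k=[55 54 54 47 40 40 37]
t=17: x=[54.9100 54.0900 53.3700 47.0000 40.6300 39.7300 37.2700] k=[54 54 49 43 39 38 34]

0.0217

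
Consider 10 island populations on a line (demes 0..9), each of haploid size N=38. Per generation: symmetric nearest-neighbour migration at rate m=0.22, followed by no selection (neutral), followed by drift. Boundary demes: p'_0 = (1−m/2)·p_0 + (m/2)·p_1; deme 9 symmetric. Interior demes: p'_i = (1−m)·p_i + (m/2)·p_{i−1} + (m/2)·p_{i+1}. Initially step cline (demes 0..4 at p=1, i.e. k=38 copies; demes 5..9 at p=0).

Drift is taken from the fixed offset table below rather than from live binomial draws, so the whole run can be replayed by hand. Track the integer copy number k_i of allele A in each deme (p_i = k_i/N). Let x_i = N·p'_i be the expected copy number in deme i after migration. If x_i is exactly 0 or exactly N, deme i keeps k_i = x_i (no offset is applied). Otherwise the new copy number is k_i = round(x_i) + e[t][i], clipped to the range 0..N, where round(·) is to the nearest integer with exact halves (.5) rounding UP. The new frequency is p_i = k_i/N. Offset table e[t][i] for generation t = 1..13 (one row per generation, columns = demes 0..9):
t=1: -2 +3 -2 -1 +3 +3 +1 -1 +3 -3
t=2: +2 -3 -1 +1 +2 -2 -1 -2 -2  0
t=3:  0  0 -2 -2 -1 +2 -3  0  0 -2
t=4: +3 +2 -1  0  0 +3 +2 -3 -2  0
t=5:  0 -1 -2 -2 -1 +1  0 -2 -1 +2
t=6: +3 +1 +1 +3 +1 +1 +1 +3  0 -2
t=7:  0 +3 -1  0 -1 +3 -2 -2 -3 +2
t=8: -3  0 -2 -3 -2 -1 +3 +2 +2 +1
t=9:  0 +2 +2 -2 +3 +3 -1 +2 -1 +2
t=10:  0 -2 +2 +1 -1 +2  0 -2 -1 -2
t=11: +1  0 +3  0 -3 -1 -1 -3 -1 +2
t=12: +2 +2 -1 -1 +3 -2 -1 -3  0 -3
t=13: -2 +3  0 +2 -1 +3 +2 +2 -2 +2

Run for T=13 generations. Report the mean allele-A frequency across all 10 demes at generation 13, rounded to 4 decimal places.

t=0: k=[38 38 38 38 38 0 0 0 0 0]
t=1: x=[38.0000 38.0000 38.0000 38.0000 33.8200 4.1800 0.0000 0.0000 0.0000 0.0000] k=[38 38 38 38 37 7 0 0 0 0]
t=2: x=[38.0000 38.0000 38.0000 37.8900 33.8100 9.5300 0.7700 0.0000 0.0000 0.0000] k=[38 38 38 38 36 8 0 0 0 0]
t=3: x=[38.0000 38.0000 38.0000 37.7800 33.1400 10.2000 0.8800 0.0000 0.0000 0.0000] k=[38 38 38 36 32 12 0 0 0 0]
t=4: x=[38.0000 38.0000 37.7800 35.7800 30.2400 12.8800 1.3200 0.0000 0.0000 0.0000] k=[38 38 37 36 30 16 3 0 0 0]
t=5: x=[38.0000 37.8900 37.0000 35.4500 29.1200 16.1100 4.1000 0.3300 0.0000 0.0000] k=[38 37 35 33 28 17 4 0 0 0]
t=6: x=[37.8900 36.8900 35.0000 32.6700 27.3400 16.7800 4.9900 0.4400 0.0000 0.0000] k=[38 38 36 36 28 18 6 3 0 0]
t=7: x=[38.0000 37.7800 36.2200 35.1200 27.7800 17.7800 6.9900 3.0000 0.3300 0.0000] k=[38 38 35 35 27 21 5 1 0 0]
t=8: x=[38.0000 37.6700 35.3300 34.1200 27.2200 19.9000 6.3200 1.3300 0.1100 0.0000] k=[38 38 33 31 25 19 9 3 2 0]
t=9: x=[38.0000 37.4500 33.3300 30.5600 25.0000 18.5600 9.4400 3.5500 1.8900 0.2200] k=[38 38 35 29 28 22 8 6 1 2]
t=10: x=[38.0000 37.6700 34.6700 29.5500 27.4500 21.1200 9.3200 5.6700 1.6600 1.8900] k=[38 36 37 31 26 23 9 4 1 0]
t=11: x=[37.7800 36.3300 36.2300 31.1100 26.2200 21.7900 9.9900 4.2200 1.2200 0.1100] k=[38 36 38 31 23 21 9 1 0 2]
t=12: x=[37.7800 36.4400 37.0100 30.8900 23.6600 19.9000 9.4400 1.7700 0.3300 1.7800] k=[38 38 36 30 27 18 8 0 0 0]
t=13: x=[38.0000 37.7800 35.5600 30.3300 26.3400 17.8900 8.2200 0.8800 0.0000 0.0000] k=[38 38 36 32 25 21 10 3 0 0]

0.5342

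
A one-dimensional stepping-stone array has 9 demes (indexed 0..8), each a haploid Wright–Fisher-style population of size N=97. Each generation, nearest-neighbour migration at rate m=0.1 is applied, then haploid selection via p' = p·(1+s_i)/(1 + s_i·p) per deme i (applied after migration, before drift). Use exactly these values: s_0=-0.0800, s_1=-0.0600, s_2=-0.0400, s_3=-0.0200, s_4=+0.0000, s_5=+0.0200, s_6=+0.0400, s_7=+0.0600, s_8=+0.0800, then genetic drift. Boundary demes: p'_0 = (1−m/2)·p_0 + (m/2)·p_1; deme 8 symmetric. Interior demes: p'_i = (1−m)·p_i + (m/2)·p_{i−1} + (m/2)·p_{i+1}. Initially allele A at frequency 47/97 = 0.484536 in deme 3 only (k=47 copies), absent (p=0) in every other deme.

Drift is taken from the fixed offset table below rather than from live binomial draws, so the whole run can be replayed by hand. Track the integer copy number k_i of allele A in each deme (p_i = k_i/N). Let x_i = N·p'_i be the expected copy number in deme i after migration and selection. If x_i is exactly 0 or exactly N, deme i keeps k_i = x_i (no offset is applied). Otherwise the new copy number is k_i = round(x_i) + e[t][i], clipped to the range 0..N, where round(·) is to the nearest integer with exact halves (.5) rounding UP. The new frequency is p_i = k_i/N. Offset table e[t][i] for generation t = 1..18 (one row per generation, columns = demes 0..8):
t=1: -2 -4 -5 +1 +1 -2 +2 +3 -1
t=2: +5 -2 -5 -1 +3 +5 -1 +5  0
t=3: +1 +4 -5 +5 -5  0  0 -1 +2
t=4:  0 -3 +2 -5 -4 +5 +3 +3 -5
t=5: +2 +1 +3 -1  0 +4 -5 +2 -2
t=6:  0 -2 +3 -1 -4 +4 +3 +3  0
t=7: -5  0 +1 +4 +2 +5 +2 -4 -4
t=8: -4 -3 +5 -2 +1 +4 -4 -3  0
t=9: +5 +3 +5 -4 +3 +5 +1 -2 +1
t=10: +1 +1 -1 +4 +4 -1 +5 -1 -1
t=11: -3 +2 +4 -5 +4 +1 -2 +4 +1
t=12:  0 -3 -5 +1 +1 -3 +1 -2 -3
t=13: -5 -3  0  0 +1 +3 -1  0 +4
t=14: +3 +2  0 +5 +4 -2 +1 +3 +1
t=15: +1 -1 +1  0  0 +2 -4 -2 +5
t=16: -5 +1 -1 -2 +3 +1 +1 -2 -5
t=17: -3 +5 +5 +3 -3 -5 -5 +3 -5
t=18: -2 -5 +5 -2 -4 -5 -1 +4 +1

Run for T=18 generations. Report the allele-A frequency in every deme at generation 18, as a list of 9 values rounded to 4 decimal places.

[0.0000, 0.0309, 0.2062, 0.1959, 0.2165, 0.1546, 0.0825, 0.1340, 0.0103]

t=0: k=[0 0 0 47 0 0 0 0 0]
t=1: x=[0.0000 0.0000 2.2582 41.8187 2.3500 0.0000 0.0000 0.0000 0.0000] k=[0 0 0 43 3 0 0 0 0]
t=2: x=[0.0000 0.0000 2.0658 38.3804 4.8500 0.1530 0.0000 0.0000 0.0000] k=[0 0 0 37 8 5 0 0 0]
t=3: x=[0.0000 0.0000 1.7774 33.2571 9.3000 4.9930 0.2600 0.0000 0.0000] k=[0 0 0 38 4 5 0 0 0]
t=4: x=[0.0000 0.0000 1.8254 33.9528 5.7500 4.7894 0.2600 0.0000 0.0000] k=[0 0 4 29 2 10 3 0 0]
t=5: x=[0.0000 0.1880 4.8581 26.0136 3.7500 9.4170 3.3236 0.1590 0.0000] k=[0 1 8 25 4 13 0 2 0]
t=6: x=[0.0460 1.2230 8.1887 22.7463 5.5000 12.1083 0.7798 1.9059 0.1080] k=[0 0 11 22 2 16 4 5 0]
t=7: x=[0.0000 0.5172 10.6081 20.1259 3.7000 14.9487 4.8267 4.9676 0.2699] k=[0 1 12 24 6 20 7 1 0]
t=8: x=[0.0460 1.4113 11.6258 22.1528 7.6000 18.9501 7.6209 1.3240 0.0540] k=[0 0 17 20 9 23 4 0 0]
t=9: x=[0.0000 0.7994 15.7539 18.9896 10.2500 21.6816 4.9303 0.2120 0.0000] k=[0 4 21 15 13 27 6 0 0]
t=10: x=[0.1840 4.3836 19.2133 14.9428 13.8000 25.6216 7.0005 0.3179 0.0000] k=[1 5 18 19 18 25 12 0 0]
t=11: x=[1.1051 5.1403 16.8247 18.5945 18.4000 24.3595 12.4700 0.6358 0.0000] k=[0 7 21 14 22 25 10 5 0]
t=12: x=[0.3221 6.9406 19.3109 14.4991 21.7500 24.4605 10.8729 5.2837 0.2699] k=[0 4 14 15 23 21 12 3 0]
t=13: x=[0.1840 4.0528 13.0811 15.0908 22.5000 20.9737 12.4185 3.4909 0.1620] k=[0 1 13 15 24 24 11 3 4]
t=14: x=[0.0460 1.4584 12.0622 15.0908 23.5500 23.7029 11.6460 3.6492 4.2521] k=[3 3 12 20 28 22 13 7 5]
t=15: x=[2.7668 3.2499 11.5288 19.6812 27.3000 22.1870 13.6022 7.5982 5.4849] k=[4 2 13 20 27 24 10 6 10]
t=16: x=[3.5996 2.4951 12.3532 19.6812 26.5000 23.8039 10.8729 6.7572 10.4991] k=[0 3 11 18 30 25 12 5 5]
t=17: x=[0.1380 3.0612 10.5597 17.9526 29.1500 24.9654 12.7274 5.6523 5.3778] k=[0 8 16 21 26 20 8 9 0]
t=18: x=[0.3681 7.5574 15.3161 20.6695 25.4500 20.0127 8.9640 8.9629 0.4858] k=[0 3 20 19 21 15 8 13 1]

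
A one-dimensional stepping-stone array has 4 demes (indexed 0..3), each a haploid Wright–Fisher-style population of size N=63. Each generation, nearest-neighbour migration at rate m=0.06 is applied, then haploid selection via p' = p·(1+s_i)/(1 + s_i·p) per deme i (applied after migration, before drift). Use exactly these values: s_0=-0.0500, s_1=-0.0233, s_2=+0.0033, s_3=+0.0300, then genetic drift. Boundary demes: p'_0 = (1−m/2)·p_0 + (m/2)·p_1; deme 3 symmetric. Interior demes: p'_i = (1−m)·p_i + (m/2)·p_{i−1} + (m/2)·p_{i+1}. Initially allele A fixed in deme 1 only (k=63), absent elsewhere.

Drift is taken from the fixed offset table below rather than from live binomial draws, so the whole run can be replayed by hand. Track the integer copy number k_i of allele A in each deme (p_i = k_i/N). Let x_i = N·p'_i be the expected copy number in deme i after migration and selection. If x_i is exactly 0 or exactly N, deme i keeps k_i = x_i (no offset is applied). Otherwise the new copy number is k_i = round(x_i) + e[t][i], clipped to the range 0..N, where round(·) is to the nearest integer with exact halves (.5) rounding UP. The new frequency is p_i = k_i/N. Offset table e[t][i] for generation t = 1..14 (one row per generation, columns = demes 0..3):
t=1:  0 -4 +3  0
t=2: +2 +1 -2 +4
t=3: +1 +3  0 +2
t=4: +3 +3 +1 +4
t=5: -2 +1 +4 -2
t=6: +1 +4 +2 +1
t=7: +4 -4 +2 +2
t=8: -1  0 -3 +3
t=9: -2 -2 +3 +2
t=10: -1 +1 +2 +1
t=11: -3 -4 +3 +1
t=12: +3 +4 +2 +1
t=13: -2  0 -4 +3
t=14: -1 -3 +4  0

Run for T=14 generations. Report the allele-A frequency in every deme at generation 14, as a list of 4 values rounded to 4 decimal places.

[0.1587, 0.4762, 0.4286, 0.3968]

t=0: k=[0 63 0 0]
t=1: x=[1.7982 59.1354 1.8960 0.0000] k=[2 55 5 0]
t=2: x=[3.4202 51.6929 6.3688 0.1545] k=[5 53 4 4]
t=3: x=[6.1494 49.8463 5.4865 4.1122] k=[7 53 5 6]
t=4: x=[8.0143 49.9376 6.4892 6.1317] k=[11 53 7 10]
t=5: x=[11.7614 50.1201 8.4942 10.1594] k=[10 51 12 8]
t=6: x=[10.7644 48.3364 13.0841 8.3314] k=[12 52 15 9]
t=7: x=[12.6728 49.4408 15.9692 9.4142] k=[17 45 18 11]
t=8: x=[17.1914 43.0298 18.6432 11.4850] k=[16 43 16 14]
t=9: x=[16.1854 41.0440 16.7905 14.3855] k=[14 39 20 16]
t=10: x=[14.1785 37.3222 20.4955 16.4771] k=[13 38 22 17]
t=11: x=[13.2066 36.4084 22.3775 17.5214] k=[10 32 25 19]
t=12: x=[10.2134 30.7588 25.0797 19.5766] k=[13 35 27 21]
t=13: x=[13.1192 33.7309 27.1109 21.5976] k=[11 34 23 25]
t=14: x=[11.2095 32.6093 23.4385 25.3867] k=[10 30 27 25]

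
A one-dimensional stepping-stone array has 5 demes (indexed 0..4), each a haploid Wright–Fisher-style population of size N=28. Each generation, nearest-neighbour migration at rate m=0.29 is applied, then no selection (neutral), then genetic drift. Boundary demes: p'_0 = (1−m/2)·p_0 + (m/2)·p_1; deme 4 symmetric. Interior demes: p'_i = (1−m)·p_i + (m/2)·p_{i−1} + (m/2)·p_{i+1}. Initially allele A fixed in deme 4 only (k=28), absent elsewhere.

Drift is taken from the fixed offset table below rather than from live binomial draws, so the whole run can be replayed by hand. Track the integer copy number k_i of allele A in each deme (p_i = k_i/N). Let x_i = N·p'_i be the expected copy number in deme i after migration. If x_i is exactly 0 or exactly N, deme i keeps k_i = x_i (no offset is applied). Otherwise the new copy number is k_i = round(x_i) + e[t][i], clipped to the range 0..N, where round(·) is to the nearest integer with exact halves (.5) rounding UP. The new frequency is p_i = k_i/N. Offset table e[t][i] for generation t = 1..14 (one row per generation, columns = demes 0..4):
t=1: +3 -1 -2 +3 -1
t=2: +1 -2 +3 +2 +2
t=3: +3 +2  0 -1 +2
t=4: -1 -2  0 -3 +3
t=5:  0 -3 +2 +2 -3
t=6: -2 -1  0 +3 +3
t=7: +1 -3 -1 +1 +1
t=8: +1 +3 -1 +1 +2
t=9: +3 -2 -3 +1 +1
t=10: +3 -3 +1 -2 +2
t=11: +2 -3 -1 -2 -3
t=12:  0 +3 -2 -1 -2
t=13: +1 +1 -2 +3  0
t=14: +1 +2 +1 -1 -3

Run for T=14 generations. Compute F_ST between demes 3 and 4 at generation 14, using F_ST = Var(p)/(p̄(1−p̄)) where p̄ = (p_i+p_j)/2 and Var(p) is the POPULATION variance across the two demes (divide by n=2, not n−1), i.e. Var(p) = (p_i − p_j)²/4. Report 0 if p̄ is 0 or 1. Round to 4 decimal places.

0.0013

t=0: k=[0 0 0 0 28]
t=1: x=[0.0000 0.0000 0.0000 4.0600 23.9400] k=[0 0 0 7 23]
t=2: x=[0.0000 0.0000 1.0150 8.3050 20.6800] k=[0 0 4 10 23]
t=3: x=[0.0000 0.5800 4.2900 11.0150 21.1150] k=[0 3 4 10 23]
t=4: x=[0.4350 2.7100 4.7250 11.0150 21.1150] k=[0 1 5 8 24]
t=5: x=[0.1450 1.4350 4.8550 9.8850 21.6800] k=[0 0 7 12 19]
t=6: x=[0.0000 1.0150 6.7100 12.2900 17.9850] k=[0 0 7 15 21]
t=7: x=[0.0000 1.0150 7.1450 14.7100 20.1300] k=[0 0 6 16 21]
t=8: x=[0.0000 0.8700 6.5800 15.2750 20.2750] k=[0 4 6 16 22]
t=9: x=[0.5800 3.7100 7.1600 15.4200 21.1300] k=[4 2 4 16 22]
t=10: x=[3.7100 2.5800 5.4500 15.1300 21.1300] k=[7 0 6 13 23]
t=11: x=[5.9850 1.8850 6.1450 13.4350 21.5500] k=[8 0 5 11 19]
t=12: x=[6.8400 1.8850 5.1450 11.2900 17.8400] k=[7 5 3 10 16]
t=13: x=[6.7100 5.0000 4.3050 9.8550 15.1300] k=[8 6 2 13 15]
t=14: x=[7.7100 5.7100 4.1750 11.6950 14.7100] k=[9 8 5 11 12]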